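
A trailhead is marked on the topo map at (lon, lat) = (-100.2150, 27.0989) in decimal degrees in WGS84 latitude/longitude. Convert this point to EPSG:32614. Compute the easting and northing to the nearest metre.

E 379554 m, N 2997971 m

Zone 14 central meridian λ₀ = 6×14 − 183 = -99°; Δλ = -1.2150°.
Transverse Mercator on WGS84 with k₀ = 0.9996 gives E = 379553.864 m, N = 2997971.205 m.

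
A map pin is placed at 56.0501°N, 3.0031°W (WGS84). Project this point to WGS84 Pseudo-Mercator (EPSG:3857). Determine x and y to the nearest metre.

Web Mercator is spherical with R = a = 6378137 m.
x = R·λ = 6378137 × -0.052413983 = -334303.563 m.
y = R·ln tan(π/4 + φ/2) = 6378137 × 1.186615405 = 7568395.621 m.

x -334304 m, y 7568396 m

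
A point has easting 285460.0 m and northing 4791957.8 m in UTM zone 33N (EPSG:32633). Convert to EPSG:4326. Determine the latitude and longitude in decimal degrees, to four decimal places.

Zone 33N: λ₀ = 15°, k₀ = 0.9996, false easting 500000 m.
Meridian distance M = (N − FN)/k₀ = 4793875.4 m.
Inverse transverse Mercator on WGS84 gives φ = 43.24989978°, λ = 12.35720002°.

lat 43.2499°, lon 12.3572°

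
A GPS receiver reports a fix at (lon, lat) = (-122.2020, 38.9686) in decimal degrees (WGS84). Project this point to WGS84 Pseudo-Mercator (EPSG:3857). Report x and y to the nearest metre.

Web Mercator is spherical with R = a = 6378137 m.
x = R·λ = 6378137 × -2.132827253 = -13603464.414 m.
y = R·ln tan(π/4 + φ/2) = 6378137 × 0.739585053 = 4717174.790 m.

x -13603464 m, y 4717175 m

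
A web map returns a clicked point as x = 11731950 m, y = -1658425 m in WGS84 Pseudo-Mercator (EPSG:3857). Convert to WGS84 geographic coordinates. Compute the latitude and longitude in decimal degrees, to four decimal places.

lat -14.7328°, lon 105.3899°

R = 6378137 m. λ = x/R = 105.38989998°.
φ = 2·arctan(exp(y/R)) − 90° = 2·arctan(0.77104) − 90° = -14.73279644°.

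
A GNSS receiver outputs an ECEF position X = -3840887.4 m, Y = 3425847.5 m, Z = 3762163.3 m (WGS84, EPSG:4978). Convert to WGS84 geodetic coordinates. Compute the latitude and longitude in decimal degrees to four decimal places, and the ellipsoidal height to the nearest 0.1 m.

lat 36.3495°, lon 138.2689°, h 4499.0 m

λ = atan2(Y, X) = 138.26889966°; p = √(X²+Y²) = 5146731.7 m.
Bowring's method on WGS84 (a = 6378137 m, b = 6356752.314 m) gives φ = 36.34950020°, h = 4498.986 m.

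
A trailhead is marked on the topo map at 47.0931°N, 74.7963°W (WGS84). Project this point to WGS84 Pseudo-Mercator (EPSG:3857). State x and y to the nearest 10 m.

Web Mercator is spherical with R = a = 6378137 m.
x = R·λ = 6378137 × -1.305441703 = -8326286.029 m.
y = R·ln tan(π/4 + φ/2) = 6378137 × 0.934016253 = 5957283.624 m.

x -8326290 m, y 5957280 m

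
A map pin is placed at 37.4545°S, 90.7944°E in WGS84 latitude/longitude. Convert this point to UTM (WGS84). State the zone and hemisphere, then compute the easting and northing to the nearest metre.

Zone 46S: E 304916 m, N 5852422 m

Longitude 90.7944° lies in the 6° band [90°, 96°), giving zone 46; latitude is south of the equator, so 46S.
Zone 46 central meridian λ₀ = 6×46 − 183 = 93°; Δλ = -2.2056°.
Transverse Mercator on WGS84 with k₀ = 0.9996 gives E = 304915.956 m, N = 5852422.427 m.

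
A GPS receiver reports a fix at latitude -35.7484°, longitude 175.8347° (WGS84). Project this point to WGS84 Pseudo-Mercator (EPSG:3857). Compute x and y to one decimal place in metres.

x 19573829.3 m, y -4266056.6 m

Web Mercator is spherical with R = a = 6378137 m.
x = R·λ = 6378137 × 3.068894454 = 19573829.268 m.
y = R·ln tan(π/4 + φ/2) = 6378137 × -0.668856219 = -4266056.598 m.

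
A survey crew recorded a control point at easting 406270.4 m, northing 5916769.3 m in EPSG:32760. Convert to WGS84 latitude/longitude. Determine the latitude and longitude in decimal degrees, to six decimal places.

Zone 60S: λ₀ = 177°, k₀ = 0.9996, false easting 500000 m, false northing 10000000 m.
Meridian distance M = (N − FN)/k₀ = -4084864.6 m.
Inverse transverse Mercator on WGS84 gives φ = -36.89039985°, λ = 175.94809969°.

lat -36.890400°, lon 175.948100°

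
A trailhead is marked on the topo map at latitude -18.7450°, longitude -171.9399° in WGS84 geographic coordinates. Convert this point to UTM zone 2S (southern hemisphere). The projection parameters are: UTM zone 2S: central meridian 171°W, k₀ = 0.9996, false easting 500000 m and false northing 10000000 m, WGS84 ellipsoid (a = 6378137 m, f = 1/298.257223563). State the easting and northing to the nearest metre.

E 400922 m, N 7927126 m

Zone 2 central meridian λ₀ = 6×2 − 183 = -171°; Δλ = -0.9399°.
Transverse Mercator on WGS84 with k₀ = 0.9996 gives E = 400922.363 m, N = 7927126.181 m.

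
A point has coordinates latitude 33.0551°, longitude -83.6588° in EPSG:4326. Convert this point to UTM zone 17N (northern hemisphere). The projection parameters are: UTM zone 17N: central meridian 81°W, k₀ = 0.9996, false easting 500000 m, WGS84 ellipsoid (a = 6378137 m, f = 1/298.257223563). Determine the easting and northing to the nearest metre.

E 251744 m, N 3660539 m

Zone 17 central meridian λ₀ = 6×17 − 183 = -81°; Δλ = -2.6588°.
Transverse Mercator on WGS84 with k₀ = 0.9996 gives E = 251744.117 m, N = 3660538.570 m.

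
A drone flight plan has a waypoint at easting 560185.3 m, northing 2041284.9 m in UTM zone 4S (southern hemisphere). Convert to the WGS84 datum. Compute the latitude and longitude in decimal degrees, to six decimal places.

Zone 4S: λ₀ = -159°, k₀ = 0.9996, false easting 500000 m, false northing 10000000 m.
Meridian distance M = (N − FN)/k₀ = -7961899.9 m.
Inverse transverse Mercator on WGS84 gives φ = -71.72140019°, λ = -157.28049965°.

lat -71.721400°, lon -157.280500°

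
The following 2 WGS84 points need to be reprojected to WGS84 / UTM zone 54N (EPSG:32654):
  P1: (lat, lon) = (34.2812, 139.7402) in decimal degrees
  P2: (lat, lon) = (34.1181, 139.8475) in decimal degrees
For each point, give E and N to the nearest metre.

UTM zone 54N: λ₀ = 141°, k₀ = 0.9996.
P1 (34.2812°, 139.7402°) → (384041.514, 3794053.713) m.
P2 (34.1181°, 139.8475°) → (393713.961, 3775850.430) m.

P1: E 384042 m, N 3794054 m; P2: E 393714 m, N 3775850 m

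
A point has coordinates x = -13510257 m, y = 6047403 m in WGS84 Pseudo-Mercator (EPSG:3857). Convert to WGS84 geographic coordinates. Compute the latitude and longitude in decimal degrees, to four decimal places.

lat 47.6414°, lon -121.3647°

R = 6378137 m. λ = x/R = -121.36470355°.
φ = 2·arctan(exp(y/R)) − 90° = 2·arctan(2.58092) − 90° = 47.64140258°.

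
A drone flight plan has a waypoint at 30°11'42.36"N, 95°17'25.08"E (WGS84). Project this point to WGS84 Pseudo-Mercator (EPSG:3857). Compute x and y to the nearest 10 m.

x 10607670 m, y 3528650 m

Web Mercator is spherical with R = a = 6378137 m.
x = R·λ = 6378137 × 1.663129480 = 10607667.674 m.
y = R·ln tan(π/4 + φ/2) = 6378137 × 0.553241936 = 3528652.862 m.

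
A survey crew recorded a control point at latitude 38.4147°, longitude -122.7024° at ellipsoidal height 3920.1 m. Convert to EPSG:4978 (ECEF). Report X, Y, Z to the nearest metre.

X -2705176 m, Y -4213356 m, Z 3944050 m

WGS84: a = 6378137 m, e² = 0.006694380; N(φ) = a/√(1−e²sin²φ) = 6386395.250 m.
X = (N+h)·cosφ·cosλ = -2705175.864 m; Y = (N+h)·cosφ·sinλ = -4213356.235 m; Z = (N(1−e²)+h)·sinφ = 3944050.447 m.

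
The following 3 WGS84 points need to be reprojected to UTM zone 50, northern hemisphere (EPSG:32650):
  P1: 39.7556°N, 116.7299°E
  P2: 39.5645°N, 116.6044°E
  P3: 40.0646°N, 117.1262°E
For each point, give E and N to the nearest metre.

P1: E 476862 m, N 4400667 m; P2: E 466018 m, N 4379498 m; P3: E 510762 m, N 4434935 m

UTM zone 50N: λ₀ = 117°, k₀ = 0.9996.
P1 (39.7556°, 116.7299°) → (476862.343, 4400666.660) m.
P2 (39.5645°, 116.6044°) → (466018.110, 4379497.522) m.
P3 (40.0646°, 117.1262°) → (510762.237, 4434934.856) m.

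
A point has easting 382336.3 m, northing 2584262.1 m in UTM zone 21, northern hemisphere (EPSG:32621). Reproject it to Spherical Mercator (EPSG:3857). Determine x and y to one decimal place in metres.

x -6473362.0 m, y 2676073.8 m

Unproject from UTM 21N (λ₀ = -57°) → φ = 23.36380038°, λ = -58.15120037°.
Web Mercator (R = 6378137 m): x = -6473362.015 m, y = 2676073.831 m.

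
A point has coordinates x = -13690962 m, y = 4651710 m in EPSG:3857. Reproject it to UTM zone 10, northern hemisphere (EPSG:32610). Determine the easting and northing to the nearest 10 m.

Web Mercator inverse (R = 6378137 m) → φ = 38.50989911°, λ = -122.98800419°.
UTM 10N forward: E = 501045.866 m, N = 4262391.917 m.

E 501050 m, N 4262390 m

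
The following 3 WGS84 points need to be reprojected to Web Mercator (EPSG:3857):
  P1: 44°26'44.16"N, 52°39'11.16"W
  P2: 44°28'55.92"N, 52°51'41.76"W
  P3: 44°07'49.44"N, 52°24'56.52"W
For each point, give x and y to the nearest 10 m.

P1: x -5861320 m, y 5534660 m; P2: x -5884530 m, y 5540370 m; P3: x -5834890 m, y 5485640 m

Web Mercator: x = R·λ, y = R·ln tan(π/4+φ/2), R = 6378137 m.
P1 (44.4456°, -52.6531°) → (-5861316.281, 5534660.763) m.
P2 (44.4822°, -52.8616°) → (-5884526.395, 5540369.520) m.
P3 (44.1304°, -52.4157°) → (-5834889.034, 5485644.109) m.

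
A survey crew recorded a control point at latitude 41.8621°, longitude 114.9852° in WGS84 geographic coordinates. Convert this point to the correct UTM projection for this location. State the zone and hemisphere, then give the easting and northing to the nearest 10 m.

Longitude 114.9852° lies in the 6° band [114°, 120°), giving zone 50; latitude is north of the equator, so 50N.
Zone 50 central meridian λ₀ = 6×50 − 183 = 117°; Δλ = -2.0148°.
Transverse Mercator on WGS84 with k₀ = 0.9996 gives E = 332775.446 m, N = 4636428.084 m.

Zone 50N: E 332780 m, N 4636430 m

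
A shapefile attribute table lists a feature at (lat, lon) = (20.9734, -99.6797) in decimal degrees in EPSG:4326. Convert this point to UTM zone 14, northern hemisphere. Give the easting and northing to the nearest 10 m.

Zone 14 central meridian λ₀ = 6×14 − 183 = -99°; Δλ = -0.6797°.
Transverse Mercator on WGS84 with k₀ = 0.9996 gives E = 429345.837 m, N = 2319353.758 m.

E 429350 m, N 2319350 m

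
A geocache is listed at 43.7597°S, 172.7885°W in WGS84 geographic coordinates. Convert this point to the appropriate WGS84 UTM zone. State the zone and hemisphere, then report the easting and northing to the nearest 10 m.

Zone 2S: E 356030 m, N 5153260 m

Longitude -172.7885° lies in the 6° band [-174°, -168°), giving zone 2; latitude is south of the equator, so 2S.
Zone 2 central meridian λ₀ = 6×2 − 183 = -171°; Δλ = -1.7885°.
Transverse Mercator on WGS84 with k₀ = 0.9996 gives E = 356030.088 m, N = 5153261.806 m.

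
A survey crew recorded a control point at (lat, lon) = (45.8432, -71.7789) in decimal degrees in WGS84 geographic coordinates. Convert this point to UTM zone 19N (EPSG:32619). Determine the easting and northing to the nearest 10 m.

E 284220 m, N 5080380 m

Zone 19 central meridian λ₀ = 6×19 − 183 = -69°; Δλ = -2.7789°.
Transverse Mercator on WGS84 with k₀ = 0.9996 gives E = 284218.727 m, N = 5080381.834 m.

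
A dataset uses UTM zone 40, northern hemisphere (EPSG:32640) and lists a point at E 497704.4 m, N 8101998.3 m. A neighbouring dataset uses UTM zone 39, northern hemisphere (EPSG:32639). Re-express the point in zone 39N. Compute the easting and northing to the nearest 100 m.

E 693100 m, N 8111600 m

UTM 40N → geographic: φ = 73.01360029°, λ = 56.92960089°.
UTM 39N (λ₀ = 51°) forward: E = 693068.332 m, N = 8111561.530 m.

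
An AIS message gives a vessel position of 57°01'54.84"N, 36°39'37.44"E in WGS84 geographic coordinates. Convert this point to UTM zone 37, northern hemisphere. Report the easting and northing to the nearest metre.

Zone 37 central meridian λ₀ = 6×37 − 183 = 39°; Δλ = -2.3396°.
Transverse Mercator on WGS84 with k₀ = 0.9996 gives E = 358011.974 m, N = 6323369.571 m.

E 358012 m, N 6323370 m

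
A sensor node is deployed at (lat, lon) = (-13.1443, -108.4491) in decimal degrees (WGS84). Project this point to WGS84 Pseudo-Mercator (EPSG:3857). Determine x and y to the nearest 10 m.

x -12072500 m, y -1476220 m

Web Mercator is spherical with R = a = 6378137 m.
x = R·λ = 6378137 × -1.892793866 = -12072498.589 m.
y = R·ln tan(π/4 + φ/2) = 6378137 × -0.231450503 = -1476223.020 m.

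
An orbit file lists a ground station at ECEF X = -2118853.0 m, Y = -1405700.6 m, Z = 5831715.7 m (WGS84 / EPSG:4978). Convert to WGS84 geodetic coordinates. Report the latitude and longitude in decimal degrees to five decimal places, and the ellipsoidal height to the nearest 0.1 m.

λ = atan2(Y, X) = -146.43869958°; p = √(X²+Y²) = 2542741.1 m.
Bowring's method on WGS84 (a = 6378137 m, b = 6356752.314 m) gives φ = 66.58249974°, h = 1798.594 m.

lat 66.58250°, lon -146.43870°, h 1798.6 m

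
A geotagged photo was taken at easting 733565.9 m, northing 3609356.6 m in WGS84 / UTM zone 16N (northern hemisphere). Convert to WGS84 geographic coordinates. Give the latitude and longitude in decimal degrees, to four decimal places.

Zone 16N: λ₀ = -87°, k₀ = 0.9996, false easting 500000 m.
Meridian distance M = (N − FN)/k₀ = 3610800.9 m.
Inverse transverse Mercator on WGS84 gives φ = 32.59709958°, λ = -84.51130025°.

lat 32.5971°, lon -84.5113°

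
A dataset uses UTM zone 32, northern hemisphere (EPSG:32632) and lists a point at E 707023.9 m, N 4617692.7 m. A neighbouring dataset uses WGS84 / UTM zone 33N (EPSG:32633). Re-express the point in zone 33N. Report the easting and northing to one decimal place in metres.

UTM 32N → geographic: φ = 41.68410038°, λ = 11.48740002°.
UTM 33N (λ₀ = 15°) forward: E = 207639.033 m, N = 4620667.007 m.

E 207639.0 m, N 4620667.0 m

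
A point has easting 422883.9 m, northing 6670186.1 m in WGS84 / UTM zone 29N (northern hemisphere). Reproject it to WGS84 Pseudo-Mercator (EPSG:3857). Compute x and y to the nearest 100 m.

Unproject from UTM 29N (λ₀ = -9°) → φ = 60.16129959°, λ = -10.38939932°.
Web Mercator (R = 6378137 m): x = -1156542.642 m, y = 8435737.353 m.

x -1156500 m, y 8435700 m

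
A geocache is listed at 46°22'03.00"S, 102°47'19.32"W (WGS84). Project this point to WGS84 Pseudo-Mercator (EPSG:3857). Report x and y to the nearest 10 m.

Web Mercator is spherical with R = a = 6378137 m.
x = R·λ = 6378137 × -1.794001249 = -11442385.743 m.
y = R·ln tan(π/4 + φ/2) = 6378137 × -0.915539790 = -5839438.211 m.

x -11442390 m, y -5839440 m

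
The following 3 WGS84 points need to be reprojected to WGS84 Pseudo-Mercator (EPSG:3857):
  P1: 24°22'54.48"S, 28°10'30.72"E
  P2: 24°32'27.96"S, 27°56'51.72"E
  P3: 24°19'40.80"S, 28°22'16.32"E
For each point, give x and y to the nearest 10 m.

P1: x 3136450 m, y -2800000 m; P2: x 3111120 m, y -2819480 m; P3: x 3158270 m, y -2793430 m

Web Mercator: x = R·λ, y = R·ln tan(π/4+φ/2), R = 6378137 m.
P1 (-24.3818°, 28.1752°) → (3136448.917, -2800001.599) m.
P2 (-24.5411°, 27.9477°) → (3111123.733, -2819483.495) m.
P3 (-24.3280°, 28.3712°) → (3158267.537, -2793427.578) m.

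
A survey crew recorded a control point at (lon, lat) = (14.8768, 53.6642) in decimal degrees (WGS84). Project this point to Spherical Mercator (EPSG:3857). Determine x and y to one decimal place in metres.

Web Mercator is spherical with R = a = 6378137 m.
x = R·λ = 6378137 × 0.259649142 = 1656077.801 m.
y = R·ln tan(π/4 + φ/2) = 6378137 × 1.114246146 = 7106814.570 m.

x 1656077.8 m, y 7106814.6 m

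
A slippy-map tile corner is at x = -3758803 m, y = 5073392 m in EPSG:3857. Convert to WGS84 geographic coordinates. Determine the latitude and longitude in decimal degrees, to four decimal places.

lat 41.4126°, lon -33.7659°

R = 6378137 m. λ = x/R = -33.76590185°.
φ = 2·arctan(exp(y/R)) − 90° = 2·arctan(2.21540) − 90° = 41.41260079°.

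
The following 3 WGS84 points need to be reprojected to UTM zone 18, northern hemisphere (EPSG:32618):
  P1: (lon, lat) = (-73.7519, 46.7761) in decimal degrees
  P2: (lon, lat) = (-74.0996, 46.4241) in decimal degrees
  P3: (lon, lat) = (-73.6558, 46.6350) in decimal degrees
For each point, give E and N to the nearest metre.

P1: E 595283 m, N 5181040 m; P2: E 569185 m, N 5141564 m; P3: E 602887 m, N 5165482 m

UTM zone 18N: λ₀ = -75°, k₀ = 0.9996.
P1 (46.7761°, -73.7519°) → (595282.727, 5181039.685) m.
P2 (46.4241°, -74.0996°) → (569185.332, 5141563.516) m.
P3 (46.6350°, -73.6558°) → (602886.911, 5165481.771) m.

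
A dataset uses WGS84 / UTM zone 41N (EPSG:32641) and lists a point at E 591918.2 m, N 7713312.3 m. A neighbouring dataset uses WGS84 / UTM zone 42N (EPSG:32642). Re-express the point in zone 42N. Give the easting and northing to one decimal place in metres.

E 357644.8 m, N 7715788.4 m

UTM 41N → geographic: φ = 69.51280040°, λ = 65.35370065°.
UTM 42N (λ₀ = 69°) forward: E = 357644.775 m, N = 7715788.432 m.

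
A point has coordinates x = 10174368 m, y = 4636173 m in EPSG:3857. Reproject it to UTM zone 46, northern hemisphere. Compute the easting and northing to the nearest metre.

Web Mercator inverse (R = 6378137 m) → φ = 38.40060173°, λ = 91.39790281°.
UTM 46N forward: E = 360104.551 m, N = 4251479.212 m.

E 360105 m, N 4251479 m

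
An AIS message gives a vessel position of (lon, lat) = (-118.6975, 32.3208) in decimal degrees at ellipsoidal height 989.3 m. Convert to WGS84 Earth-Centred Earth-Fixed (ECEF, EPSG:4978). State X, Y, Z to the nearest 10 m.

X -2591060 m, Y -4733160 m, Z 3391080 m

WGS84: a = 6378137 m, e² = 0.006694380; N(φ) = a/√(1−e²sin²φ) = 6384248.560 m.
X = (N+h)·cosφ·cosλ = -2591059.717 m; Y = (N+h)·cosφ·sinλ = -4733157.677 m; Z = (N(1−e²)+h)·sinφ = 3391075.387 m.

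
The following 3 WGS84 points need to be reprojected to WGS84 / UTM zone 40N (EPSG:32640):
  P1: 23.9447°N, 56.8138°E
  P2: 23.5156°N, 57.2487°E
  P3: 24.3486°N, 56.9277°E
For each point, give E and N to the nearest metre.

UTM zone 40N: λ₀ = 57°, k₀ = 0.9996.
P1 (23.9447°, 56.8138°) → (481053.291, 2648116.576) m.
P2 (23.5156°, 57.2487°) → (525389.379, 2600620.389) m.
P3 (24.3486°, 56.9277°) → (492666.233, 2692824.198) m.

P1: E 481053 m, N 2648117 m; P2: E 525389 m, N 2600620 m; P3: E 492666 m, N 2692824 m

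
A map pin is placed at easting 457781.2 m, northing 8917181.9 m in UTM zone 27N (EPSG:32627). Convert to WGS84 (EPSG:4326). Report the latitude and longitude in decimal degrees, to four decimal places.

lat 80.3116°, lon -23.2477°

Zone 27N: λ₀ = -21°, k₀ = 0.9996, false easting 500000 m.
Meridian distance M = (N − FN)/k₀ = 8920750.2 m.
Inverse transverse Mercator on WGS84 gives φ = 80.31160021°, λ = -23.24770128°.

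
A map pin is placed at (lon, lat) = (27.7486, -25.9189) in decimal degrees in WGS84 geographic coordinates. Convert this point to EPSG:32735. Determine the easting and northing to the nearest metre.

Zone 35 central meridian λ₀ = 6×35 − 183 = 27°; Δλ = +0.7486°.
Transverse Mercator on WGS84 with k₀ = 0.9996 gives E = 574970.835 m, N = 7133083.339 m.

E 574971 m, N 7133083 m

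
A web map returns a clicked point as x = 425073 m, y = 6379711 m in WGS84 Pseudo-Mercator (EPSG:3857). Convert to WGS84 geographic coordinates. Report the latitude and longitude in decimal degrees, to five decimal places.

lat 49.61410°, lon 3.81850°

R = 6378137 m. λ = x/R = 3.81849573°.
φ = 2·arctan(exp(y/R)) − 90° = 2·arctan(2.71895) − 90° = 49.61409971°.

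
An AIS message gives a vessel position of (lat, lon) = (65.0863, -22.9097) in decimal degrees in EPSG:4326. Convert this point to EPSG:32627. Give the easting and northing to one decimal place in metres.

Zone 27 central meridian λ₀ = 6×27 − 183 = -21°; Δλ = -1.9097°.
Transverse Mercator on WGS84 with k₀ = 0.9996 gives E = 410246.285 m, N = 7219429.351 m.

E 410246.3 m, N 7219429.4 m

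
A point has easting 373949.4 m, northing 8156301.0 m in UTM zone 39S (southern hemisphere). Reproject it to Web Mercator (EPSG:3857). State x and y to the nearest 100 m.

x 5545700 m, y -1882700 m

Unproject from UTM 39S (λ₀ = 51°) → φ = -16.67249975°, λ = 49.81789966°.
Web Mercator (R = 6378137 m): x = 5545703.223 m, y = -1882735.152 m.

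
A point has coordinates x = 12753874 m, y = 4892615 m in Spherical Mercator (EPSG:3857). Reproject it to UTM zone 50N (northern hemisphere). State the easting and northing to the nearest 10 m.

E 293120 m, N 4450930 m

Web Mercator inverse (R = 6378137 m) → φ = 40.18330139°, λ = 114.56999946°.
UTM 50N forward: E = 293121.071 m, N = 4450933.791 m.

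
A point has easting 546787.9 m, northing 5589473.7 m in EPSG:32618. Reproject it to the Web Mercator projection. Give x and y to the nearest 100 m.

x -8275600 m, y 6525500 m

Unproject from UTM 18N (λ₀ = -75°) → φ = 50.45540021°, λ = -74.34089977°.
Web Mercator (R = 6378137 m): x = -8275591.108 m, y = 6525519.879 m.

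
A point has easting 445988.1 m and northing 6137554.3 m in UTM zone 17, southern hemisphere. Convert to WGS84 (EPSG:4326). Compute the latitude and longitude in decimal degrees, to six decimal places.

lat -34.903000°, lon -81.591200°

Zone 17S: λ₀ = -81°, k₀ = 0.9996, false easting 500000 m, false northing 10000000 m.
Meridian distance M = (N − FN)/k₀ = -3863991.3 m.
Inverse transverse Mercator on WGS84 gives φ = -34.90300029°, λ = -81.59120002°.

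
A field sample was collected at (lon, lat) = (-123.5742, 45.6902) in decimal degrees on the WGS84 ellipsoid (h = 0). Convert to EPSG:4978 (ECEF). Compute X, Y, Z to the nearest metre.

X -2468126 m, Y -3718460 m, Z 4541261 m

WGS84: a = 6378137 m, e² = 0.006694380; N(φ) = a/√(1−e²sin²φ) = 6389096.751 m.
X = (N+h)·cosφ·cosλ = -2468126.099 m; Y = (N+h)·cosφ·sinλ = -3718459.981 m; Z = (N(1−e²)+h)·sinφ = 4541261.007 m.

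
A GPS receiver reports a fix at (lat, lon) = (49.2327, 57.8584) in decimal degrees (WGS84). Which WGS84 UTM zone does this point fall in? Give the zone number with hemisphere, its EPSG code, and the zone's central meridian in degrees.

Zone 40N (EPSG:32640), central meridian 57°

UTM zone = ⌊(λ + 180)/6⌋ + 1; 57.8584° ∈ [54°, 60°) → zone 40.
Hemisphere: N (φ ≥ 0).
Central meridian λ₀ = 6×40 − 183 = 57°.
EPSG code: 32640.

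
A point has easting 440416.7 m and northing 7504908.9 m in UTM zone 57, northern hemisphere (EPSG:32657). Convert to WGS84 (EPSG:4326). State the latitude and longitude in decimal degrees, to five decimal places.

Zone 57N: λ₀ = 159°, k₀ = 0.9996, false easting 500000 m.
Meridian distance M = (N − FN)/k₀ = 7507912.1 m.
Inverse transverse Mercator on WGS84 gives φ = 67.65350006°, λ = 157.59559976°.

lat 67.65350°, lon 157.59560°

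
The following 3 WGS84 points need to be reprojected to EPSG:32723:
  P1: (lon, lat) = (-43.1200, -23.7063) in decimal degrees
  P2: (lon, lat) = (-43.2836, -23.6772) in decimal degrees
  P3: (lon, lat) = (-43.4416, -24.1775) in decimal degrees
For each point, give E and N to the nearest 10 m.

UTM zone 23S: λ₀ = -45°, k₀ = 0.9996.
P1 (-23.7063°, -43.1200°) → (691671.713, 7377024.935) m.
P2 (-23.6772°, -43.2836°) → (675027.437, 7380458.146) m.
P3 (-24.1775°, -43.4416°) → (658301.435, 7325239.641) m.

P1: E 691670 m, N 7377020 m; P2: E 675030 m, N 7380460 m; P3: E 658300 m, N 7325240 m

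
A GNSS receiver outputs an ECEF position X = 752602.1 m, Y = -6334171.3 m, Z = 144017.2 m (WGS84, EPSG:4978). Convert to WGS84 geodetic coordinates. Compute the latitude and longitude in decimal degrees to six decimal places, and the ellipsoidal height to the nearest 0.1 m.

lat 1.302100°, lon -83.224100°, h 2224.8 m

λ = atan2(Y, X) = -83.22410040°; p = √(X²+Y²) = 6378725.3 m.
Bowring's method on WGS84 (a = 6378137 m, b = 6356752.314 m) gives φ = 1.30210021°, h = 2224.798 m.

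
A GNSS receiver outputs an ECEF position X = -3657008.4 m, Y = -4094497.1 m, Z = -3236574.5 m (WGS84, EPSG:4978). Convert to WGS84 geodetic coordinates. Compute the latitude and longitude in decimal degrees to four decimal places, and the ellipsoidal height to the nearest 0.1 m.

λ = atan2(Y, X) = -131.76969956°; p = √(X²+Y²) = 5489864.9 m.
Bowring's method on WGS84 (a = 6378137 m, b = 6356752.314 m) gives φ = -30.69030002°, h = 313.201 m.

lat -30.6903°, lon -131.7697°, h 313.2 m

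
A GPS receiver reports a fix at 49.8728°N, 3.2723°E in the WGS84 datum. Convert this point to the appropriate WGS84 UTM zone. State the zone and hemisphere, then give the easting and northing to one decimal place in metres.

Longitude 3.2723° lies in the 6° band [0°, 6°), giving zone 31; latitude is north of the equator, so 31N.
Zone 31 central meridian λ₀ = 6×31 − 183 = 3°; Δλ = +0.2723°.
Transverse Mercator on WGS84 with k₀ = 0.9996 gives E = 519566.372 m, N = 5524523.732 m.

Zone 31N: E 519566.4 m, N 5524523.7 m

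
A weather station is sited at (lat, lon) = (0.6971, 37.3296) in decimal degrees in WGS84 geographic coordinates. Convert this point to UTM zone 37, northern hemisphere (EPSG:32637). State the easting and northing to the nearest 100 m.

Zone 37 central meridian λ₀ = 6×37 − 183 = 39°; Δλ = -1.6704°.
Transverse Mercator on WGS84 with k₀ = 0.9996 gives E = 314113.463 m, N = 77083.507 m.

E 314100 m, N 77100 m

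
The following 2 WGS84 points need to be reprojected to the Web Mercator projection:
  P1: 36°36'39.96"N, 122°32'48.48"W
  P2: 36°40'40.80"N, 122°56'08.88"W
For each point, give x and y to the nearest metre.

P1: x -13641847 m, y 4385037 m; P2: x -13685151 m, y 4394319 m

Web Mercator: x = R·λ, y = R·ln tan(π/4+φ/2), R = 6378137 m.
P1 (36.6111°, -122.5468°) → (-13641847.374, 4385036.889) m.
P2 (36.6780°, -122.9358°) → (-13685150.656, 4394318.675) m.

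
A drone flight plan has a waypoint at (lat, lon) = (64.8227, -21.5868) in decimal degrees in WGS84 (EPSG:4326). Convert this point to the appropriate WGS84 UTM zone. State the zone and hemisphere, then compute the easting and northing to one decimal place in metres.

Zone 27N: E 472145.5 m, N 7188824.2 m

Longitude -21.5868° lies in the 6° band [-24°, -18°), giving zone 27; latitude is north of the equator, so 27N.
Zone 27 central meridian λ₀ = 6×27 − 183 = -21°; Δλ = -0.5868°.
Transverse Mercator on WGS84 with k₀ = 0.9996 gives E = 472145.506 m, N = 7188824.173 m.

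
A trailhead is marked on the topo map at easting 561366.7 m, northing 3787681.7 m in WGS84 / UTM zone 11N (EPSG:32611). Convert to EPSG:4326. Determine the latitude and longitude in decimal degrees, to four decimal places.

Zone 11N: λ₀ = -117°, k₀ = 0.9996, false easting 500000 m.
Meridian distance M = (N − FN)/k₀ = 3789197.4 m.
Inverse transverse Mercator on WGS84 gives φ = 34.22839998°, λ = -116.33370000°.

lat 34.2284°, lon -116.3337°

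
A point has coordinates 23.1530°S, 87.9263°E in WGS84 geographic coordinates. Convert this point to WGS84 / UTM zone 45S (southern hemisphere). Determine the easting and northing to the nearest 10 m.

Zone 45 central meridian λ₀ = 6×45 − 183 = 87°; Δλ = +0.9263°.
Transverse Mercator on WGS84 with k₀ = 0.9996 gives E = 594824.184 m, N = 7439241.616 m.

E 594820 m, N 7439240 m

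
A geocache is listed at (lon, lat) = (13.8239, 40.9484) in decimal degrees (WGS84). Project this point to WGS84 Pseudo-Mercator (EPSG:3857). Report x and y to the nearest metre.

x 1538870 m, y 5004734 m

Web Mercator is spherical with R = a = 6378137 m.
x = R·λ = 6378137 × 0.241272570 = 1538869.509 m.
y = R·ln tan(π/4 + φ/2) = 6378137 × 0.784670140 = 5004733.652 m.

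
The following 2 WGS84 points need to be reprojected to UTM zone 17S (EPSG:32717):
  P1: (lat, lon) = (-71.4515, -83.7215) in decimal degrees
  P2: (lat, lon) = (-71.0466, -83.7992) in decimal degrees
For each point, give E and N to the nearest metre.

P1: E 403404 m, N 2070071 m; P2: E 398559 m, N 2115062 m

UTM zone 17S: λ₀ = -81°, k₀ = 0.9996.
P1 (-71.4515°, -83.7215°) → (403403.888, 2070070.875) m.
P2 (-71.0466°, -83.7992°) → (398558.888, 2115061.750) m.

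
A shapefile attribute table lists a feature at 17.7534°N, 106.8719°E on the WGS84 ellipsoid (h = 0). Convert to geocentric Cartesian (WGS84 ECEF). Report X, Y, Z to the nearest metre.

WGS84: a = 6378137 m, e² = 0.006694380; N(φ) = a/√(1−e²sin²φ) = 6380122.872 m.
X = (N+h)·cosφ·cosλ = -1763538.345 m; Y = (N+h)·cosφ·sinλ = 5814739.346 m; Z = (N(1−e²)+h)·sinφ = 1932408.802 m.

X -1763538 m, Y 5814739 m, Z 1932409 m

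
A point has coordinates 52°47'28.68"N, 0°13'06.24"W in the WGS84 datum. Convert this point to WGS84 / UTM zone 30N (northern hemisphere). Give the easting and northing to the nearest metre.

Zone 30 central meridian λ₀ = 6×30 − 183 = -3°; Δλ = +2.7816°.
Transverse Mercator on WGS84 with k₀ = 0.9996 gives E = 687553.344 m, N = 5852681.947 m.

E 687553 m, N 5852682 m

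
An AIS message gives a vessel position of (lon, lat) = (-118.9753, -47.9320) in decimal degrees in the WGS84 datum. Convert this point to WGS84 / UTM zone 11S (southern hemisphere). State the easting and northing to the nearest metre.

E 352461 m, N 4689369 m

Zone 11 central meridian λ₀ = 6×11 − 183 = -117°; Δλ = -1.9753°.
Transverse Mercator on WGS84 with k₀ = 0.9996 gives E = 352460.923 m, N = 4689369.316 m.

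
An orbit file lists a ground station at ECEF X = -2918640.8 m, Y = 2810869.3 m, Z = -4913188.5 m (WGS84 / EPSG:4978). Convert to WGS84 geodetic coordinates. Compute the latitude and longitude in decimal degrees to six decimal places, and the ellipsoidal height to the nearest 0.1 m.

λ = atan2(Y, X) = 136.07760069°; p = √(X²+Y²) = 4052092.1 m.
Bowring's method on WGS84 (a = 6378137 m, b = 6356752.314 m) gives φ = -50.67500000°, h = 3201.186 m.

lat -50.675000°, lon 136.077601°, h 3201.2 m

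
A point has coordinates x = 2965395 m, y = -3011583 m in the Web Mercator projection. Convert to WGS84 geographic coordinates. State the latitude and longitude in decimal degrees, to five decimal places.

lat -26.10090°, lon 26.63860°

R = 6378137 m. λ = x/R = 26.63859652°.
φ = 2·arctan(exp(y/R)) − 90° = 2·arctan(0.62365) − 90° = -26.10089825°.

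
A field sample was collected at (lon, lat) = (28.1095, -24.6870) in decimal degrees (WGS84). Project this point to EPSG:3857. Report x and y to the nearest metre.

x 3129135 m, y -2837348 m

Web Mercator is spherical with R = a = 6378137 m.
x = R·λ = 6378137 × 0.490603326 = 3129135.226 m.
y = R·ln tan(π/4 + φ/2) = 6378137 × -0.444855343 = -2837348.320 m.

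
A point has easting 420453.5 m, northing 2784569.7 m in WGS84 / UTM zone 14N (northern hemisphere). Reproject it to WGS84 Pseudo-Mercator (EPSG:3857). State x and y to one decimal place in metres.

x -11108505.2 m, y 2897267.1 m

Unproject from UTM 14N (λ₀ = -99°) → φ = 25.17510033°, λ = -99.78940022°.
Web Mercator (R = 6378137 m): x = -11108505.219 m, y = 2897267.127 m.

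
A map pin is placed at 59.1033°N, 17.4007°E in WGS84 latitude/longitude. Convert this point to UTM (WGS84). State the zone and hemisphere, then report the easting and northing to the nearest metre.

Zone 33N: E 637493 m, N 6554027 m

Longitude 17.4007° lies in the 6° band [12°, 18°), giving zone 33; latitude is north of the equator, so 33N.
Zone 33 central meridian λ₀ = 6×33 − 183 = 15°; Δλ = +2.4007°.
Transverse Mercator on WGS84 with k₀ = 0.9996 gives E = 637493.406 m, N = 6554026.914 m.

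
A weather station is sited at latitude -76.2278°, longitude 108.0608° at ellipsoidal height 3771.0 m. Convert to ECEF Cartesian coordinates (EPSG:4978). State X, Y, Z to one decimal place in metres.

X -472513.3 m, Y 1449012.6 m, Z -6176478.9 m

WGS84: a = 6378137 m, e² = 0.006694380; N(φ) = a/√(1−e²sin²φ) = 6398371.808 m.
X = (N+h)·cosφ·cosλ = -472513.302 m; Y = (N+h)·cosφ·sinλ = 1449012.645 m; Z = (N(1−e²)+h)·sinφ = -6176478.902 m.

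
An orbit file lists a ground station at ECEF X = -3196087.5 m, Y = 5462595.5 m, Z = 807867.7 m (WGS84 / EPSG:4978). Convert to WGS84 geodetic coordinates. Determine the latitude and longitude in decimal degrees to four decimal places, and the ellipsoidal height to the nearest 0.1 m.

lat 7.3228°, lon 120.3313°, h 2456.4 m

λ = atan2(Y, X) = 120.33129999°; p = √(X²+Y²) = 6328896.0 m.
Bowring's method on WGS84 (a = 6378137 m, b = 6356752.314 m) gives φ = 7.32279985°, h = 2456.386 m.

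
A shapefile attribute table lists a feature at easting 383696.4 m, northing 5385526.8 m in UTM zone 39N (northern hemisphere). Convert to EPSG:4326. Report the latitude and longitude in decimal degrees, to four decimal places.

lat 48.6120°, lon 49.4221°

Zone 39N: λ₀ = 51°, k₀ = 0.9996, false easting 500000 m.
Meridian distance M = (N − FN)/k₀ = 5387681.9 m.
Inverse transverse Mercator on WGS84 gives φ = 48.61200027°, λ = 49.42209939°.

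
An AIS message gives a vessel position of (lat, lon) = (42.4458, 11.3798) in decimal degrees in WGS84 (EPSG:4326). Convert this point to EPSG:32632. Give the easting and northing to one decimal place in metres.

E 695712.9 m, N 4702018.7 m

Zone 32 central meridian λ₀ = 6×32 − 183 = 9°; Δλ = +2.3798°.
Transverse Mercator on WGS84 with k₀ = 0.9996 gives E = 695712.861 m, N = 4702018.748 m.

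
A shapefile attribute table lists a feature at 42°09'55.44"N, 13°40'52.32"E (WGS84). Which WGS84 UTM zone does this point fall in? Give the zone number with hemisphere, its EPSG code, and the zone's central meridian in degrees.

Zone 33N (EPSG:32633), central meridian 15°

UTM zone = ⌊(λ + 180)/6⌋ + 1; 13.6812° ∈ [12°, 18°) → zone 33.
Hemisphere: N (φ ≥ 0).
Central meridian λ₀ = 6×33 − 183 = 15°.
EPSG code: 32633.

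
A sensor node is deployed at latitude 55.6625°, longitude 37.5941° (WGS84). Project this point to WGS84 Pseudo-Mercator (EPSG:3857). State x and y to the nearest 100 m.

x 4185000 m, y 7491500 m

Web Mercator is spherical with R = a = 6378137 m.
x = R·λ = 6378137 × 0.656140824 = 4184956.069 m.
y = R·ln tan(π/4 + φ/2) = 6378137 × 1.174562453 = 7491520.242 m.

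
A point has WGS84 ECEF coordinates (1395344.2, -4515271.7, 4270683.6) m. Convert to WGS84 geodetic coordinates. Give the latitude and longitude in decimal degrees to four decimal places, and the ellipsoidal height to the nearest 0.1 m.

lat 42.2945°, lon -72.8274°, h 1228.1 m

λ = atan2(Y, X) = -72.82740024°; p = √(X²+Y²) = 4725956.4 m.
Bowring's method on WGS84 (a = 6378137 m, b = 6356752.314 m) gives φ = 42.29450023°, h = 1228.054 m.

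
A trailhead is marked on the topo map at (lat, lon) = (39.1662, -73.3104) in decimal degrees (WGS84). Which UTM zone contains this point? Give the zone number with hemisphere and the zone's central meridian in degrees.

Zone 18N, central meridian -75°

UTM zone = ⌊(λ + 180)/6⌋ + 1; -73.3104° ∈ [-78°, -72°) → zone 18.
Hemisphere: N (φ ≥ 0).
Central meridian λ₀ = 6×18 − 183 = -75°.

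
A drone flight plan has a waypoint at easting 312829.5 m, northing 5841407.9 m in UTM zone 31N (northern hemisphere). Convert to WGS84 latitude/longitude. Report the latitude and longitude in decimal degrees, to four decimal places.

lat 52.6902°, lon 0.2305°

Zone 31N: λ₀ = 3°, k₀ = 0.9996, false easting 500000 m.
Meridian distance M = (N − FN)/k₀ = 5843745.4 m.
Inverse transverse Mercator on WGS84 gives φ = 52.69019994°, λ = 0.23050018°.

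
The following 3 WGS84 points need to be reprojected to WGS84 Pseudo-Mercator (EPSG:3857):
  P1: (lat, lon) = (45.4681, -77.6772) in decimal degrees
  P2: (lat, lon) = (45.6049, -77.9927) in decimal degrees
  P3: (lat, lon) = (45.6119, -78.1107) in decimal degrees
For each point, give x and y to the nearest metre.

P1: x -8646986 m, y 5695518 m; P2: x -8682108 m, y 5717259 m; P3: x -8695243 m, y 5718373 m

Web Mercator: x = R·λ, y = R·ln tan(π/4+φ/2), R = 6378137 m.
P1 (45.4681°, -77.6772°) → (-8646986.350, 5695517.760) m.
P2 (45.6049°, -77.9927°) → (-8682107.650, 5717258.661) m.
P3 (45.6119°, -78.1107°) → (-8695243.350, 5718372.558) m.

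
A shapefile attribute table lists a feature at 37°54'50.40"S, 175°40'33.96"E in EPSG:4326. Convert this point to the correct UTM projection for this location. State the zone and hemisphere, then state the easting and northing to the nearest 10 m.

Zone 60S: E 383630 m, N 5802900 m

Longitude 175.6761° lies in the 6° band [174°, 180°), giving zone 60; latitude is south of the equator, so 60S.
Zone 60 central meridian λ₀ = 6×60 − 183 = 177°; Δλ = -1.3239°.
Transverse Mercator on WGS84 with k₀ = 0.9996 gives E = 383626.947 m, N = 5802900.551 m.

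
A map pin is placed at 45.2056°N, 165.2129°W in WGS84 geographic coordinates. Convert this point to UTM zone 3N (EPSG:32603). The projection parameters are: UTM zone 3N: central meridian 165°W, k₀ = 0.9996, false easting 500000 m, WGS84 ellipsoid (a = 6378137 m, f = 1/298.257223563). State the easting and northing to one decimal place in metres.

Zone 3 central meridian λ₀ = 6×3 − 183 = -165°; Δλ = -0.2129°.
Transverse Mercator on WGS84 with k₀ = 0.9996 gives E = 483280.343 m, N = 5005812.411 m.

E 483280.3 m, N 5005812.4 m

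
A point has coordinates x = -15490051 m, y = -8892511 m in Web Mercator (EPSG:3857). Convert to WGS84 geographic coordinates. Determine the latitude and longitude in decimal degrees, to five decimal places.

lat -62.14040°, lon -139.14950°

R = 6378137 m. λ = x/R = -139.14949565°.
φ = 2·arctan(exp(y/R)) − 90° = 2·arctan(0.24803) − 90° = -62.14040020°.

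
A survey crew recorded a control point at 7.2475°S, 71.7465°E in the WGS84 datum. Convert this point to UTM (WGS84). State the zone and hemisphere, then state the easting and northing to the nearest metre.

Zone 42S: E 803304 m, N 9197973 m

Longitude 71.7465° lies in the 6° band [66°, 72°), giving zone 42; latitude is south of the equator, so 42S.
Zone 42 central meridian λ₀ = 6×42 − 183 = 69°; Δλ = +2.7465°.
Transverse Mercator on WGS84 with k₀ = 0.9996 gives E = 803304.336 m, N = 9197973.102 m.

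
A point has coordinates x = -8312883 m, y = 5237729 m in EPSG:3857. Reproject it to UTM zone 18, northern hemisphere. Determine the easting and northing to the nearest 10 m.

E 526630 m, N 4706490 m

Web Mercator inverse (R = 6378137 m) → φ = 42.51029946°, λ = -74.67589854°.
UTM 18N forward: E = 526625.805 m, N = 4706487.605 m.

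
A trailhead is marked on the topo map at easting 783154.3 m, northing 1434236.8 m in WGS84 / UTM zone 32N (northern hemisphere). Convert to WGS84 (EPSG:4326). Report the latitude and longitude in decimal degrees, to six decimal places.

lat 12.960700°, lon 11.609900°

Zone 32N: λ₀ = 9°, k₀ = 0.9996, false easting 500000 m.
Meridian distance M = (N − FN)/k₀ = 1434810.7 m.
Inverse transverse Mercator on WGS84 gives φ = 12.96069971°, λ = 11.60990044°.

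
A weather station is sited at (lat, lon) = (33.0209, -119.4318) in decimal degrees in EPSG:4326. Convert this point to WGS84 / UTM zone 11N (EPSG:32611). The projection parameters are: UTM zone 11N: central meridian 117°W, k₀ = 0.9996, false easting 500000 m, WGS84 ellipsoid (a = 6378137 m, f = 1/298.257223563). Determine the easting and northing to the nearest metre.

Zone 11 central meridian λ₀ = 6×11 − 183 = -117°; Δλ = -2.4318°.
Transverse Mercator on WGS84 with k₀ = 0.9996 gives E = 272857.042 m, N = 3656231.683 m.

E 272857 m, N 3656232 m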